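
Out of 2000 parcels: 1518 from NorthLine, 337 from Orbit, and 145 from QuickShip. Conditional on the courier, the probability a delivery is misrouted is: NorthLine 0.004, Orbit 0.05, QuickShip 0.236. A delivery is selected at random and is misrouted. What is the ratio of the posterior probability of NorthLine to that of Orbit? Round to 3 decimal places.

Unnormalized posteriors (prior × likelihood):
  NorthLine: 0.759 × 0.004 = 0.003036
  Orbit: 0.1685 × 0.05 = 0.008425
  QuickShip: 0.0725 × 0.236 = 0.01711
Total = 0.028571.
The ratio is 0.003036 / 0.008425 (the normalizer cancels) = 0.360.

0.360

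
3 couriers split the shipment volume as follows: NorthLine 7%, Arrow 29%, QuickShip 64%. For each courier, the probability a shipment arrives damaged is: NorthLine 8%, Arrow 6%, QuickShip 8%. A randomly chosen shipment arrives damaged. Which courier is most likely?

Compute prior × likelihood for every hypothesis:
  NorthLine: 0.07 × 0.08 = 0.0056
  Arrow: 0.29 × 0.06 = 0.0174
  QuickShip: 0.64 × 0.08 = 0.0512
Sum = 0.0742.
Largest term belongs to QuickShip, so QuickShip is most probable.

QuickShip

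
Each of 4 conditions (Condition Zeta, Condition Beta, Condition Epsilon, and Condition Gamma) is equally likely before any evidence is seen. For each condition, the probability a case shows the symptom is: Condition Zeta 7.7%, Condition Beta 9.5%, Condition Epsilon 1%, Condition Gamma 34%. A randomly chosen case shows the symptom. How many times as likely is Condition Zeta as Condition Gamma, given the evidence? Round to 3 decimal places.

0.226

Since the prior is uniform, the posterior is proportional to the likelihood:
  Condition Zeta: 0.077
  Condition Beta: 0.095
  Condition Epsilon: 0.01
  Condition Gamma: 0.34
Sum = 0.522.
The ratio is 0.077 / 0.34 (the normalizer cancels) = 0.226.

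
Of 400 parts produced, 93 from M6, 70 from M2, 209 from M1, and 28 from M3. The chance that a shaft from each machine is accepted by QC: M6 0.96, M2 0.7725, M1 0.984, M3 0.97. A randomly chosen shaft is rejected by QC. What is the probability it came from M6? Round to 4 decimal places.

0.1561

Taking complements, P(rejected | each) = M6 0.04, M2 0.2275, M1 0.016, M3 0.03.
By Bayes' rule, posterior ∝ prior × likelihood:
  M6: 0.2325 × 0.04 = 0.0093
  M2: 0.175 × 0.2275 = 0.0398125
  M1: 0.5225 × 0.016 = 0.00836
  M3: 0.07 × 0.03 = 0.0021
Normalizing constant = 0.0595725.
P(M6 | evidence) = 0.0093 / 0.0595725 ≈ 0.1561.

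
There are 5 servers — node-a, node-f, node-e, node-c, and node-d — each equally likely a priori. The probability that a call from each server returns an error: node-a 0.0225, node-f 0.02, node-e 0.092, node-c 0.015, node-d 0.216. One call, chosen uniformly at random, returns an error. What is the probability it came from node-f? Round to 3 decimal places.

0.055

With a uniform prior (1/5 each), posterior ∝ likelihood:
  node-a: 0.0225
  node-f: 0.02
  node-e: 0.092
  node-c: 0.015
  node-d: 0.216
Total = 0.3655.
P(node-f | evidence) = 0.02 / 0.3655 ≈ 0.055.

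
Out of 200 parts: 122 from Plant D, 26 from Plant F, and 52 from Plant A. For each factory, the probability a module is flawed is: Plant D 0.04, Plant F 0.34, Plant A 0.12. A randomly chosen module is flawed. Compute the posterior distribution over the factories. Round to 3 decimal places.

Unnormalized posteriors (prior × likelihood):
  Plant D: 0.61 × 0.04 = 0.0244
  Plant F: 0.13 × 0.34 = 0.0442
  Plant A: 0.26 × 0.12 = 0.0312
Sum = 0.0998.
P(Plant D | flawed) = 0.0244/0.0998 ≈ 0.244
P(Plant F | flawed) = 0.0442/0.0998 ≈ 0.443
P(Plant A | flawed) = 0.0312/0.0998 ≈ 0.313

Plant D 0.244, Plant F 0.443, Plant A 0.313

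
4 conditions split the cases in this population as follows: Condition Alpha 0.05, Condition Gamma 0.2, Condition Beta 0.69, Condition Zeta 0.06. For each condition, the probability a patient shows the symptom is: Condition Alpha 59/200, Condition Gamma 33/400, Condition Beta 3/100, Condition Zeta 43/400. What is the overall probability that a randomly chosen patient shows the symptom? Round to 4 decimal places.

0.0584

Unnormalized posteriors (prior × likelihood):
  Condition Alpha: 0.05 × 0.295 = 0.01475
  Condition Gamma: 0.2 × 0.0825 = 0.0165
  Condition Beta: 0.69 × 0.03 = 0.0207
  Condition Zeta: 0.06 × 0.1075 = 0.00645
P(symptomatic) = 0.01475 + 0.0165 + 0.0207 + 0.00645 = 0.0584 → 0.0584.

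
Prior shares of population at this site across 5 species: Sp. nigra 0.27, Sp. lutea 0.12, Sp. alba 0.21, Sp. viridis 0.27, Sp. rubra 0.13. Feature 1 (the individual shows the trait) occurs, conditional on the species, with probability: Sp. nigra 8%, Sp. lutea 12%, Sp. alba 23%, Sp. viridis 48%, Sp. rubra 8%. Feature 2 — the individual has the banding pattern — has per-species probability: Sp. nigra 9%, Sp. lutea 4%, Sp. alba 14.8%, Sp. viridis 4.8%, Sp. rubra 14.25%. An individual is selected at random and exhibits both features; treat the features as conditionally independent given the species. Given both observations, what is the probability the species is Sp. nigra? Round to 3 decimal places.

0.112

Unnormalized posteriors (prior × likelihood):
  Sp. nigra: 0.27 × 0.08 × 0.09 = 0.001944
  Sp. lutea: 0.12 × 0.12 × 0.04 = 0.000576
  Sp. alba: 0.21 × 0.23 × 0.148 = 0.0071484
  Sp. viridis: 0.27 × 0.48 × 0.048 = 0.0062208
  Sp. rubra: 0.13 × 0.08 × 0.1425 = 0.001482
Total = 0.0173712.
P(Sp. nigra | evidence) = 0.001944 / 0.0173712 ≈ 0.112.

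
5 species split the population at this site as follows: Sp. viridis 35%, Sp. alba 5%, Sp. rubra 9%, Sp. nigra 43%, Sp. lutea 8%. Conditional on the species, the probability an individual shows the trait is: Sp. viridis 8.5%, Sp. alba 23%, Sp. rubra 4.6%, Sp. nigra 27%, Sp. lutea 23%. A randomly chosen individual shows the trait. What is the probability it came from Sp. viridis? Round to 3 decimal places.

Prior × likelihood for each hypothesis:
  Sp. viridis: 0.35 × 0.085 = 0.02975
  Sp. alba: 0.05 × 0.23 = 0.0115
  Sp. rubra: 0.09 × 0.046 = 0.00414
  Sp. nigra: 0.43 × 0.27 = 0.1161
  Sp. lutea: 0.08 × 0.23 = 0.0184
Total = 0.17989.
P(Sp. viridis | evidence) = 0.02975 / 0.17989 ≈ 0.165.

0.165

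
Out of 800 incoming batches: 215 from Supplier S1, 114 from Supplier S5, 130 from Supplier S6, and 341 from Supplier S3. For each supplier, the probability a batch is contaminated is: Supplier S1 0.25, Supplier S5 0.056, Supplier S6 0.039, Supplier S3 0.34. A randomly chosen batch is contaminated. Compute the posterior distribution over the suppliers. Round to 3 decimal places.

Unnormalized posteriors (prior × likelihood):
  Supplier S1: 0.26875 × 0.25 = 0.0671875
  Supplier S5: 0.1425 × 0.056 = 0.00798
  Supplier S6: 0.1625 × 0.039 = 0.0063375
  Supplier S3: 0.42625 × 0.34 = 0.144925
Sum = 0.22643.
P(Supplier S1 | contaminated) = 0.0671875/0.22643 ≈ 0.297
P(Supplier S5 | contaminated) = 0.00798/0.22643 ≈ 0.035
P(Supplier S6 | contaminated) = 0.0063375/0.22643 ≈ 0.028
P(Supplier S3 | contaminated) = 0.144925/0.22643 ≈ 0.640

Supplier S1 0.297, Supplier S5 0.035, Supplier S6 0.028, Supplier S3 0.640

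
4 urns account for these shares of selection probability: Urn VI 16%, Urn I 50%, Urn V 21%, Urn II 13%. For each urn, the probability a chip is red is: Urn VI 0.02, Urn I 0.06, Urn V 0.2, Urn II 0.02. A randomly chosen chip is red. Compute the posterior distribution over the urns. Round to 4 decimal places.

Urn VI 0.0411, Urn I 0.3856, Urn V 0.5398, Urn II 0.0334

By Bayes' rule, posterior ∝ prior × likelihood:
  Urn VI: 0.16 × 0.02 = 0.0032
  Urn I: 0.5 × 0.06 = 0.03
  Urn V: 0.21 × 0.2 = 0.042
  Urn II: 0.13 × 0.02 = 0.0026
Sum = 0.0778.
P(Urn VI | red) = 0.0032/0.0778 ≈ 0.0411
P(Urn I | red) = 0.03/0.0778 ≈ 0.3856
P(Urn V | red) = 0.042/0.0778 ≈ 0.5398
P(Urn II | red) = 0.0026/0.0778 ≈ 0.0334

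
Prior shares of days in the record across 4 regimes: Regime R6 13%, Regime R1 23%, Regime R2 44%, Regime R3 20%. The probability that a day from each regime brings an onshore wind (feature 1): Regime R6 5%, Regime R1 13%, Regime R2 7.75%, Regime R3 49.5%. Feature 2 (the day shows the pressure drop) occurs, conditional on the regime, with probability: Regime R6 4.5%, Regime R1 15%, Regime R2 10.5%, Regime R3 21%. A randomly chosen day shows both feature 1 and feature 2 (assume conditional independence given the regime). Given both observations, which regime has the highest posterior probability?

By Bayes' rule, posterior ∝ prior × likelihood:
  Regime R6: 0.13 × 0.05 × 0.045 = 0.0002925
  Regime R1: 0.23 × 0.13 × 0.15 = 0.004485
  Regime R2: 0.44 × 0.0775 × 0.105 = 0.0035805
  Regime R3: 0.2 × 0.495 × 0.21 = 0.02079
Sum = 0.029148.
Largest term belongs to Regime R3, so Regime R3 is most probable.

Regime R3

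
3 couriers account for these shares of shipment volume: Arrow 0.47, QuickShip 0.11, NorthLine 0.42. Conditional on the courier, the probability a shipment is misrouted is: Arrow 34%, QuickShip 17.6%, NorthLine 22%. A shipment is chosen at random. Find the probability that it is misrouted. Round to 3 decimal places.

0.272

Prior × likelihood for each hypothesis:
  Arrow: 0.47 × 0.34 = 0.1598
  QuickShip: 0.11 × 0.176 = 0.01936
  NorthLine: 0.42 × 0.22 = 0.0924
P(misrouted) = 0.1598 + 0.01936 + 0.0924 = 0.27156 → 0.272.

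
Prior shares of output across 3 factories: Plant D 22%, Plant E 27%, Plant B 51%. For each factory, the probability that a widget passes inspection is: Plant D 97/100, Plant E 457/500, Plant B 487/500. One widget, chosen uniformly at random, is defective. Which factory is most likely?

Plant E

Taking complements, P(defective | each) = Plant D 0.03, Plant E 0.086, Plant B 0.026.
Prior × likelihood for each hypothesis:
  Plant D: 0.22 × 0.03 = 0.0066
  Plant E: 0.27 × 0.086 = 0.02322
  Plant B: 0.51 × 0.026 = 0.01326
Total = 0.04308.
Largest term belongs to Plant E, so Plant E is most probable.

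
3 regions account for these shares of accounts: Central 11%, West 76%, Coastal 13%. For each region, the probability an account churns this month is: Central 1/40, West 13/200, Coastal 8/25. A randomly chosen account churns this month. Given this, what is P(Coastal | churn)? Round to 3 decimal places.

Prior × likelihood for each hypothesis:
  Central: 0.11 × 0.025 = 0.00275
  West: 0.76 × 0.065 = 0.0494
  Coastal: 0.13 × 0.32 = 0.0416
Normalizing constant = 0.09375.
P(Coastal | evidence) = 0.0416 / 0.09375 ≈ 0.444.

0.444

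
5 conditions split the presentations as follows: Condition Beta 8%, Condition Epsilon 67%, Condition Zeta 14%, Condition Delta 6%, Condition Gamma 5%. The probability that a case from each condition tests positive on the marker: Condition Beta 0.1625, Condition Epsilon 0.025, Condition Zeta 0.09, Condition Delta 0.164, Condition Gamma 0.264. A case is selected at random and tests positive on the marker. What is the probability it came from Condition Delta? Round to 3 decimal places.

Unnormalized posteriors (prior × likelihood):
  Condition Beta: 0.08 × 0.1625 = 0.013
  Condition Epsilon: 0.67 × 0.025 = 0.01675
  Condition Zeta: 0.14 × 0.09 = 0.0126
  Condition Delta: 0.06 × 0.164 = 0.00984
  Condition Gamma: 0.05 × 0.264 = 0.0132
Total = 0.06539.
P(Condition Delta | evidence) = 0.00984 / 0.06539 ≈ 0.150.

0.150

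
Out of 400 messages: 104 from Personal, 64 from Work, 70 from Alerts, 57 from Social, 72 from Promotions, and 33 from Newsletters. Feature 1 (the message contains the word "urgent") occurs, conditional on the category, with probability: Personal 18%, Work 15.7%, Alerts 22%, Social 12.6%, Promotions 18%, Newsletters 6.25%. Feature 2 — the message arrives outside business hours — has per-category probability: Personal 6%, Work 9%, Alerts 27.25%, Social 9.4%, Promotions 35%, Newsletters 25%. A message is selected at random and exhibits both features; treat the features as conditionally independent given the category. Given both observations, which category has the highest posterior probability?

Promotions

Unnormalized posteriors (prior × likelihood):
  Personal: 0.26 × 0.18 × 0.06 = 0.002808
  Work: 0.16 × 0.157 × 0.09 = 0.0022608
  Alerts: 0.175 × 0.22 × 0.2725 = 0.01049125
  Social: 0.1425 × 0.126 × 0.094 = 0.00168777
  Promotions: 0.18 × 0.18 × 0.35 = 0.01134
  Newsletters: 0.0825 × 0.0625 × 0.25 = 0.0012890625
Total = 0.0298768825.
Largest term belongs to Promotions, so Promotions is most probable.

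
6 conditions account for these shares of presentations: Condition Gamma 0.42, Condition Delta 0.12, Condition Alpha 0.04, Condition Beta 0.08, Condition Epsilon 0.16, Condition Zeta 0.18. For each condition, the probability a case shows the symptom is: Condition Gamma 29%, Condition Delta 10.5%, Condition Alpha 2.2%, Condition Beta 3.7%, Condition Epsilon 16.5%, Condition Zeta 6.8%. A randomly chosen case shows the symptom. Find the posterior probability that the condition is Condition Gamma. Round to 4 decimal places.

0.6886

By Bayes' rule, posterior ∝ prior × likelihood:
  Condition Gamma: 0.42 × 0.29 = 0.1218
  Condition Delta: 0.12 × 0.105 = 0.0126
  Condition Alpha: 0.04 × 0.022 = 0.00088
  Condition Beta: 0.08 × 0.037 = 0.00296
  Condition Epsilon: 0.16 × 0.165 = 0.0264
  Condition Zeta: 0.18 × 0.068 = 0.01224
Total = 0.17688.
P(Condition Gamma | evidence) = 0.1218 / 0.17688 ≈ 0.6886.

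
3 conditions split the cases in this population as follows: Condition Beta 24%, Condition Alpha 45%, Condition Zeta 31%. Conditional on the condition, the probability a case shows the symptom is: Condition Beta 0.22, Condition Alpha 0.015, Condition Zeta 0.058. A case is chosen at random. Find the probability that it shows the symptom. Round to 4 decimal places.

Compute prior × likelihood for every hypothesis:
  Condition Beta: 0.24 × 0.22 = 0.0528
  Condition Alpha: 0.45 × 0.015 = 0.00675
  Condition Zeta: 0.31 × 0.058 = 0.01798
P(symptomatic) = 0.0528 + 0.00675 + 0.01798 = 0.07753 → 0.0775.

0.0775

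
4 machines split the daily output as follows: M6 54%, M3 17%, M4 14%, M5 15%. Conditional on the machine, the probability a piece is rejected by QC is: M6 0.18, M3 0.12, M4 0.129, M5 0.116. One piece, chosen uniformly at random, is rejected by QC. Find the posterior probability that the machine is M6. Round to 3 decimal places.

Unnormalized posteriors (prior × likelihood):
  M6: 0.54 × 0.18 = 0.0972
  M3: 0.17 × 0.12 = 0.0204
  M4: 0.14 × 0.129 = 0.01806
  M5: 0.15 × 0.116 = 0.0174
Normalizing constant = 0.15306.
P(M6 | evidence) = 0.0972 / 0.15306 ≈ 0.635.

0.635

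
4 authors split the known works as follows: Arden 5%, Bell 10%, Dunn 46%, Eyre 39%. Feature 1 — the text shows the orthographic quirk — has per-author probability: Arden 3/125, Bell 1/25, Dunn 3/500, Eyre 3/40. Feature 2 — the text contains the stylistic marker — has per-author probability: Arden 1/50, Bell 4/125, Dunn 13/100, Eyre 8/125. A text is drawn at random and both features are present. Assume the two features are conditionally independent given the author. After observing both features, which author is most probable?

Eyre

Unnormalized posteriors (prior × likelihood):
  Arden: 0.05 × 0.024 × 0.02 = 0.000024
  Bell: 0.1 × 0.04 × 0.032 = 0.000128
  Dunn: 0.46 × 0.006 × 0.13 = 0.0003588
  Eyre: 0.39 × 0.075 × 0.064 = 0.001872
Total = 0.0023828.
Largest term belongs to Eyre, so Eyre is most probable.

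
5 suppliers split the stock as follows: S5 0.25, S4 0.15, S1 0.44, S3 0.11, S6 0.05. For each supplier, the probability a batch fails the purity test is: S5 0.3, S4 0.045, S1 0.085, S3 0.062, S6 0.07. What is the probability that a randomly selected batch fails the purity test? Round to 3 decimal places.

Prior × likelihood for each hypothesis:
  S5: 0.25 × 0.3 = 0.075
  S4: 0.15 × 0.045 = 0.00675
  S1: 0.44 × 0.085 = 0.0374
  S3: 0.11 × 0.062 = 0.00682
  S6: 0.05 × 0.07 = 0.0035
P(off-spec) = 0.075 + 0.00675 + 0.0374 + 0.00682 + 0.0035 = 0.12947 → 0.129.

0.129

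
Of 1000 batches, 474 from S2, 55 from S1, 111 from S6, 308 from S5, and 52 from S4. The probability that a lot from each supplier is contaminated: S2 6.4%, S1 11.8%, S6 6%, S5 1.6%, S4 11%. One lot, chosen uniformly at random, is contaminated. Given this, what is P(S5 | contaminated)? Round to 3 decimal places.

0.091

Unnormalized posteriors (prior × likelihood):
  S2: 0.474 × 0.064 = 0.030336
  S1: 0.055 × 0.118 = 0.00649
  S6: 0.111 × 0.06 = 0.00666
  S5: 0.308 × 0.016 = 0.004928
  S4: 0.052 × 0.11 = 0.00572
Sum = 0.054134.
P(S5 | evidence) = 0.004928 / 0.054134 ≈ 0.091.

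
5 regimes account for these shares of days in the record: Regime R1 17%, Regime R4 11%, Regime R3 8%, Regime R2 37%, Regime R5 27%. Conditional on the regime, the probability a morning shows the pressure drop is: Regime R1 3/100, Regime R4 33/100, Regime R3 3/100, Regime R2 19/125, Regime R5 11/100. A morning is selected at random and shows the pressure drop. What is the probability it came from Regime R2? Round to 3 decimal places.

Unnormalized posteriors (prior × likelihood):
  Regime R1: 0.17 × 0.03 = 0.0051
  Regime R4: 0.11 × 0.33 = 0.0363
  Regime R3: 0.08 × 0.03 = 0.0024
  Regime R2: 0.37 × 0.152 = 0.05624
  Regime R5: 0.27 × 0.11 = 0.0297
Sum = 0.12974.
P(Regime R2 | evidence) = 0.05624 / 0.12974 ≈ 0.433.

0.433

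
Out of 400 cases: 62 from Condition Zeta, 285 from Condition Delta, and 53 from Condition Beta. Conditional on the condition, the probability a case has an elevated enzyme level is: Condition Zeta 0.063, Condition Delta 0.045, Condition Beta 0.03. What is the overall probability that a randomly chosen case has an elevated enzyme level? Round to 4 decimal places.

Prior × likelihood for each hypothesis:
  Condition Zeta: 0.155 × 0.063 = 0.009765
  Condition Delta: 0.7125 × 0.045 = 0.0320625
  Condition Beta: 0.1325 × 0.03 = 0.003975
P(elevated) = 0.009765 + 0.0320625 + 0.003975 = 0.0458025 → 0.0458.

0.0458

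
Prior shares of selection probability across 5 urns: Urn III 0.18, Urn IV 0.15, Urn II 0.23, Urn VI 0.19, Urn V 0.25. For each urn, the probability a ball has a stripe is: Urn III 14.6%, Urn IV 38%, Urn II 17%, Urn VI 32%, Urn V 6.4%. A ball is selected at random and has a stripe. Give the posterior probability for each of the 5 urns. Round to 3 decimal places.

Urn III 0.132, Urn IV 0.286, Urn II 0.196, Urn VI 0.305, Urn V 0.080

Prior × likelihood for each hypothesis:
  Urn III: 0.18 × 0.146 = 0.02628
  Urn IV: 0.15 × 0.38 = 0.057
  Urn II: 0.23 × 0.17 = 0.0391
  Urn VI: 0.19 × 0.32 = 0.0608
  Urn V: 0.25 × 0.064 = 0.016
Total = 0.19918.
P(Urn III | striped) = 0.02628/0.19918 ≈ 0.132
P(Urn IV | striped) = 0.057/0.19918 ≈ 0.286
P(Urn II | striped) = 0.0391/0.19918 ≈ 0.196
P(Urn VI | striped) = 0.0608/0.19918 ≈ 0.305
P(Urn V | striped) = 0.016/0.19918 ≈ 0.080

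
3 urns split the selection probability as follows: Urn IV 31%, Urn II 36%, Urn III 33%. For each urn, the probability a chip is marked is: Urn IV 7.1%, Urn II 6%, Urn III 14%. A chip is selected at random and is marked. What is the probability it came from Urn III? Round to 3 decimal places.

0.514

By Bayes' rule, posterior ∝ prior × likelihood:
  Urn IV: 0.31 × 0.071 = 0.02201
  Urn II: 0.36 × 0.06 = 0.0216
  Urn III: 0.33 × 0.14 = 0.0462
Normalizing constant = 0.08981.
P(Urn III | evidence) = 0.0462 / 0.08981 ≈ 0.514.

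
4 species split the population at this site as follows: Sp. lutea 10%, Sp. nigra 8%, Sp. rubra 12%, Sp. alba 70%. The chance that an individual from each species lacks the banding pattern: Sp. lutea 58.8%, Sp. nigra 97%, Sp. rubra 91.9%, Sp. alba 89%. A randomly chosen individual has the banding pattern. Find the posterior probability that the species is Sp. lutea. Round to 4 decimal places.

Taking complements, P(banded | each) = Sp. lutea 0.412, Sp. nigra 0.03, Sp. rubra 0.081, Sp. alba 0.11.
Compute prior × likelihood for every hypothesis:
  Sp. lutea: 0.1 × 0.412 = 0.0412
  Sp. nigra: 0.08 × 0.03 = 0.0024
  Sp. rubra: 0.12 × 0.081 = 0.00972
  Sp. alba: 0.7 × 0.11 = 0.077
Total = 0.13032.
P(Sp. lutea | evidence) = 0.0412 / 0.13032 ≈ 0.3161.

0.3161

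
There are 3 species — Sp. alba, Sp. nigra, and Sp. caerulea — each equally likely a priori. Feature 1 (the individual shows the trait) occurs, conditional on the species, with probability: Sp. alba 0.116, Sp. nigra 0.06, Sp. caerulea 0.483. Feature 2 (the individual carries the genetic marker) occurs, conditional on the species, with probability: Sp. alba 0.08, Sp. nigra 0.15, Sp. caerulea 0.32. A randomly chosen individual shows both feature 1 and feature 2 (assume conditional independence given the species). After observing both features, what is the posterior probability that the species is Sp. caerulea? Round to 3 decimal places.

0.894

Since the prior is uniform, the posterior is proportional to the likelihood:
  Sp. alba: 0.116 × 0.08 = 0.00928
  Sp. nigra: 0.06 × 0.15 = 0.009
  Sp. caerulea: 0.483 × 0.32 = 0.15456
Sum = 0.17284.
P(Sp. caerulea | evidence) = 0.15456 / 0.17284 ≈ 0.894.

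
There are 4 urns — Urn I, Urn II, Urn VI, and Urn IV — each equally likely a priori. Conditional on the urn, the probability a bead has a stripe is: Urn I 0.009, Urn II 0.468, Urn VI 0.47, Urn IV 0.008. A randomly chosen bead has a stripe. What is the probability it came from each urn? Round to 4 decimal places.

Since the prior is uniform, the posterior is proportional to the likelihood:
  Urn I: 0.009
  Urn II: 0.468
  Urn VI: 0.47
  Urn IV: 0.008
Normalizing constant = 0.955.
P(Urn I | striped) = 0.009/0.955 ≈ 0.0094
P(Urn II | striped) = 0.468/0.955 ≈ 0.4901
P(Urn VI | striped) = 0.47/0.955 ≈ 0.4921
P(Urn IV | striped) = 0.008/0.955 ≈ 0.0084
(Check: 0.0094+0.4901+0.4921+0.0084 = 1.0000.)

Urn I 0.0094, Urn II 0.4901, Urn VI 0.4921, Urn IV 0.0084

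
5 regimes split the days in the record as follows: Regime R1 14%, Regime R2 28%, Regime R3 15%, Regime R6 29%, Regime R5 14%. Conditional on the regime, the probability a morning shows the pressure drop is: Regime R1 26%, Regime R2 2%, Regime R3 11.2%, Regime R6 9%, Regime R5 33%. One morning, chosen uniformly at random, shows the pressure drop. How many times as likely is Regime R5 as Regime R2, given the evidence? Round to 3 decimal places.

Compute prior × likelihood for every hypothesis:
  Regime R1: 0.14 × 0.26 = 0.0364
  Regime R2: 0.28 × 0.02 = 0.0056
  Regime R3: 0.15 × 0.112 = 0.0168
  Regime R6: 0.29 × 0.09 = 0.0261
  Regime R5: 0.14 × 0.33 = 0.0462
Normalizing constant = 0.1311.
The ratio is 0.0462 / 0.0056 (the normalizer cancels) = 8.250.

8.250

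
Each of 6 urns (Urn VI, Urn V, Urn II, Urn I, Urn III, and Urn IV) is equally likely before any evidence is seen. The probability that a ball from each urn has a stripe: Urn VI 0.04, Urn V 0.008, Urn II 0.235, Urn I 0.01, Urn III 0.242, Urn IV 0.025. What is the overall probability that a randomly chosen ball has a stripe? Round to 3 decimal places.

0.093

With a uniform prior (1/6 each), posterior ∝ likelihood:
  Urn VI: 0.04
  Urn V: 0.008
  Urn II: 0.235
  Urn I: 0.01
  Urn III: 0.242
  Urn IV: 0.025
P(striped) = (1/6) × (0.04 + 0.008 + 0.235 + 0.01 + 0.242 + 0.025) = 0.56/6 ≈ 0.093.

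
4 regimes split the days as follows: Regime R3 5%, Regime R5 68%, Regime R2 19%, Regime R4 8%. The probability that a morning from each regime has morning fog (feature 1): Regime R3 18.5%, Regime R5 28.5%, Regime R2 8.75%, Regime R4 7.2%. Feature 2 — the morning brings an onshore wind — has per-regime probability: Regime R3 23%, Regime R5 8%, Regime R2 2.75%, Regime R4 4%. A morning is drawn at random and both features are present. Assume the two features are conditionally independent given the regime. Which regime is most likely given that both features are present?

Regime R5

Compute prior × likelihood for every hypothesis:
  Regime R3: 0.05 × 0.185 × 0.23 = 0.0021275
  Regime R5: 0.68 × 0.285 × 0.08 = 0.015504
  Regime R2: 0.19 × 0.0875 × 0.0275 = 0.0004571875
  Regime R4: 0.08 × 0.072 × 0.04 = 0.0002304
Normalizing constant = 0.0183190875.
Largest term belongs to Regime R5, so Regime R5 is most probable.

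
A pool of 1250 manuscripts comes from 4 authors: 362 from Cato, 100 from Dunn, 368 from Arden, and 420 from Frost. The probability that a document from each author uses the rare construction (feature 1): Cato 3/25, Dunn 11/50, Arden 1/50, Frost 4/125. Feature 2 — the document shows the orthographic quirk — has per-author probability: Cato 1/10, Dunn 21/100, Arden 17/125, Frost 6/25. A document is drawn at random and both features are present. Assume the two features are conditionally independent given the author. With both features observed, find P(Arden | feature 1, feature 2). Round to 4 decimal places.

Compute prior × likelihood for every hypothesis:
  Cato: 0.2896 × 0.12 × 0.1 = 0.0034752
  Dunn: 0.08 × 0.22 × 0.21 = 0.003696
  Arden: 0.2944 × 0.02 × 0.136 = 0.000800768
  Frost: 0.336 × 0.032 × 0.24 = 0.00258048
Total = 0.010552448.
P(Arden | evidence) = 0.000800768 / 0.010552448 ≈ 0.0759.

0.0759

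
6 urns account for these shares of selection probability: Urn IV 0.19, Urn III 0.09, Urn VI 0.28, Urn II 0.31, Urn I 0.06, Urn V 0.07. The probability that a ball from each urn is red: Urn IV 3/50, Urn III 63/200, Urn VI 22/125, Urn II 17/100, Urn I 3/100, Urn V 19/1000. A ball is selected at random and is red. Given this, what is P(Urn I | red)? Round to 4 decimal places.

By Bayes' rule, posterior ∝ prior × likelihood:
  Urn IV: 0.19 × 0.06 = 0.0114
  Urn III: 0.09 × 0.315 = 0.02835
  Urn VI: 0.28 × 0.176 = 0.04928
  Urn II: 0.31 × 0.17 = 0.0527
  Urn I: 0.06 × 0.03 = 0.0018
  Urn V: 0.07 × 0.019 = 0.00133
Normalizing constant = 0.14486.
P(Urn I | evidence) = 0.0018 / 0.14486 ≈ 0.0124.

0.0124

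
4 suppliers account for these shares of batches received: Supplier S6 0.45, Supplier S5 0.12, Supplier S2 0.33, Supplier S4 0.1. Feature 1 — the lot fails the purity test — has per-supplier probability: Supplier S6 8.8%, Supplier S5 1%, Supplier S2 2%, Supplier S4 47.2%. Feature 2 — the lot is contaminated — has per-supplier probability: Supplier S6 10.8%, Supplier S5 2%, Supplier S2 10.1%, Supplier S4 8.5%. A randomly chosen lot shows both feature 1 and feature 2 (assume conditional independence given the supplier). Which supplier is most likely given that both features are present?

By Bayes' rule, posterior ∝ prior × likelihood:
  Supplier S6: 0.45 × 0.088 × 0.108 = 0.0042768
  Supplier S5: 0.12 × 0.01 × 0.02 = 0.000024
  Supplier S2: 0.33 × 0.02 × 0.101 = 0.0006666
  Supplier S4: 0.1 × 0.472 × 0.085 = 0.004012
Total = 0.0089794.
Largest term belongs to Supplier S6, so Supplier S6 is most probable.

Supplier S6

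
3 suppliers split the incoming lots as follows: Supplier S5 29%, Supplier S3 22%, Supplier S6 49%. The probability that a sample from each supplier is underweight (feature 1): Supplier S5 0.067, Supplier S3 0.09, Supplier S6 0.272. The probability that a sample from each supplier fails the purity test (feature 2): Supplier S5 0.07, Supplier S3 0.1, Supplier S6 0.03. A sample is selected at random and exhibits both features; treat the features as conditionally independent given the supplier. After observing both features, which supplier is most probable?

Supplier S6

Unnormalized posteriors (prior × likelihood):
  Supplier S5: 0.29 × 0.067 × 0.07 = 0.0013601
  Supplier S3: 0.22 × 0.09 × 0.1 = 0.00198
  Supplier S6: 0.49 × 0.272 × 0.03 = 0.0039984
Total = 0.0073385.
Largest term belongs to Supplier S6, so Supplier S6 is most probable.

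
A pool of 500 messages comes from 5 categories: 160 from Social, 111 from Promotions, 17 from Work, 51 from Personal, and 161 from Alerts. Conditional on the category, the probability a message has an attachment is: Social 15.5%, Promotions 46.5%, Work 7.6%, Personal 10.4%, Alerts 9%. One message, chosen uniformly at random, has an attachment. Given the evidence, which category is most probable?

By Bayes' rule, posterior ∝ prior × likelihood:
  Social: 0.32 × 0.155 = 0.0496
  Promotions: 0.222 × 0.465 = 0.10323
  Work: 0.034 × 0.076 = 0.002584
  Personal: 0.102 × 0.104 = 0.010608
  Alerts: 0.322 × 0.09 = 0.02898
Normalizing constant = 0.195002.
Largest term belongs to Promotions, so Promotions is most probable.

Promotions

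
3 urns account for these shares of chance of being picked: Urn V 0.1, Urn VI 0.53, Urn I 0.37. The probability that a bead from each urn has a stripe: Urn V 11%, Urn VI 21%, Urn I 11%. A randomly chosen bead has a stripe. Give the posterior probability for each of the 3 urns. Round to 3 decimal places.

Urn V 0.067, Urn VI 0.683, Urn I 0.250

By Bayes' rule, posterior ∝ prior × likelihood:
  Urn V: 0.1 × 0.11 = 0.011
  Urn VI: 0.53 × 0.21 = 0.1113
  Urn I: 0.37 × 0.11 = 0.0407
Total = 0.163.
P(Urn V | striped) = 0.011/0.163 ≈ 0.067
P(Urn VI | striped) = 0.1113/0.163 ≈ 0.683
P(Urn I | striped) = 0.0407/0.163 ≈ 0.250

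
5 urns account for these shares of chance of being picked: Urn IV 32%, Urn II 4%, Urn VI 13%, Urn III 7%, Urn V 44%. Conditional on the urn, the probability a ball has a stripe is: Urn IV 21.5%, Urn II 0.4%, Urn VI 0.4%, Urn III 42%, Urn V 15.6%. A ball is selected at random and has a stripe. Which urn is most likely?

Unnormalized posteriors (prior × likelihood):
  Urn IV: 0.32 × 0.215 = 0.0688
  Urn II: 0.04 × 0.004 = 0.00016
  Urn VI: 0.13 × 0.004 = 0.00052
  Urn III: 0.07 × 0.42 = 0.0294
  Urn V: 0.44 × 0.156 = 0.06864
Total = 0.16752.
Largest term belongs to Urn IV, so Urn IV is most probable.

Urn IV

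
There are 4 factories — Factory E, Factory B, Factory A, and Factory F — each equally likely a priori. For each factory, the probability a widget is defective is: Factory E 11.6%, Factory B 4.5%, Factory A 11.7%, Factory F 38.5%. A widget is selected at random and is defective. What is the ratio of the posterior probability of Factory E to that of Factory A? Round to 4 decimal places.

0.9915

With a uniform prior (1/4 each), posterior ∝ likelihood:
  Factory E: 0.116
  Factory B: 0.045
  Factory A: 0.117
  Factory F: 0.385
Sum = 0.663.
The ratio is 0.116 / 0.117 (the normalizer cancels) = 0.9915.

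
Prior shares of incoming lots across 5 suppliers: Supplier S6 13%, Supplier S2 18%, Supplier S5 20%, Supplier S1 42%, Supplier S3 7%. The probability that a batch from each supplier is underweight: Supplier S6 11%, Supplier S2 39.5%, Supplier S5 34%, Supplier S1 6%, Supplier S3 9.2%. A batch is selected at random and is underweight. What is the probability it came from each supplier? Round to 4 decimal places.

Compute prior × likelihood for every hypothesis:
  Supplier S6: 0.13 × 0.11 = 0.0143
  Supplier S2: 0.18 × 0.395 = 0.0711
  Supplier S5: 0.2 × 0.34 = 0.068
  Supplier S1: 0.42 × 0.06 = 0.0252
  Supplier S3: 0.07 × 0.092 = 0.00644
Sum = 0.18504.
P(Supplier S6 | underweight) = 0.0143/0.18504 ≈ 0.0773
P(Supplier S2 | underweight) = 0.0711/0.18504 ≈ 0.3842
P(Supplier S5 | underweight) = 0.068/0.18504 ≈ 0.3675
P(Supplier S1 | underweight) = 0.0252/0.18504 ≈ 0.1362
P(Supplier S3 | underweight) = 0.00644/0.18504 ≈ 0.0348
(Check: 0.0773+0.3842+0.3675+0.1362+0.0348 = 1.0000.)

Supplier S6 0.0773, Supplier S2 0.3842, Supplier S5 0.3675, Supplier S1 0.1362, Supplier S3 0.0348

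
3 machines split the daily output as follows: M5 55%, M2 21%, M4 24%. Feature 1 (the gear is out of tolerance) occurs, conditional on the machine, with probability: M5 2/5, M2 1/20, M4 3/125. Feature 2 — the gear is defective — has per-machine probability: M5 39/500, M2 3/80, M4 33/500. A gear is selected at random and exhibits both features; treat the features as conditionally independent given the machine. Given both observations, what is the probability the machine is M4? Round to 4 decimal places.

Prior × likelihood for each hypothesis:
  M5: 0.55 × 0.4 × 0.078 = 0.01716
  M2: 0.21 × 0.05 × 0.0375 = 0.00039375
  M4: 0.24 × 0.024 × 0.066 = 0.00038016
Total = 0.01793391.
P(M4 | evidence) = 0.00038016 / 0.01793391 ≈ 0.0212.

0.0212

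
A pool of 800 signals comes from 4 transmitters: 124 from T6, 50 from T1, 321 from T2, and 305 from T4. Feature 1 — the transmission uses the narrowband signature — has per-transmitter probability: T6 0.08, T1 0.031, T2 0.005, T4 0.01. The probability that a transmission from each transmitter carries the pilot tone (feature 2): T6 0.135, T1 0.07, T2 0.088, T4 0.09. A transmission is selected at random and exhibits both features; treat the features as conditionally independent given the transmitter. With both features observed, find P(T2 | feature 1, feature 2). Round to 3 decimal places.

Unnormalized posteriors (prior × likelihood):
  T6: 0.155 × 0.08 × 0.135 = 0.001674
  T1: 0.0625 × 0.031 × 0.07 = 0.000135625
  T2: 0.40125 × 0.005 × 0.088 = 0.00017655
  T4: 0.38125 × 0.01 × 0.09 = 0.000343125
Normalizing constant = 0.0023293.
P(T2 | evidence) = 0.00017655 / 0.0023293 ≈ 0.076.

0.076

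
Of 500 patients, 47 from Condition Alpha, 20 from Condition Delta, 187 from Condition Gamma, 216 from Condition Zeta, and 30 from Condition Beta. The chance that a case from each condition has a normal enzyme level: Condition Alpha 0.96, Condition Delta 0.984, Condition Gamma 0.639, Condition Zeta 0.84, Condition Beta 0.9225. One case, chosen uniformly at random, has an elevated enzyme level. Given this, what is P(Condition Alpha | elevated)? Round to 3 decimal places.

Taking complements, P(elevated | each) = Condition Alpha 0.04, Condition Delta 0.016, Condition Gamma 0.361, Condition Zeta 0.16, Condition Beta 0.0775.
Prior × likelihood for each hypothesis:
  Condition Alpha: 0.094 × 0.04 = 0.00376
  Condition Delta: 0.04 × 0.016 = 0.00064
  Condition Gamma: 0.374 × 0.361 = 0.135014
  Condition Zeta: 0.432 × 0.16 = 0.06912
  Condition Beta: 0.06 × 0.0775 = 0.00465
Total = 0.213184.
P(Condition Alpha | evidence) = 0.00376 / 0.213184 ≈ 0.018.

0.018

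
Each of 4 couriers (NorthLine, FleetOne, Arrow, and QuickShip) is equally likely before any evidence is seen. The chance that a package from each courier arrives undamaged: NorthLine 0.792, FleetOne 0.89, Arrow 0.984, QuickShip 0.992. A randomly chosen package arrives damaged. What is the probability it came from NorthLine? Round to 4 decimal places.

0.6082

Taking complements, P(damaged | each) = NorthLine 0.208, FleetOne 0.11, Arrow 0.016, QuickShip 0.008.
With a uniform prior (1/4 each), posterior ∝ likelihood:
  NorthLine: 0.208
  FleetOne: 0.11
  Arrow: 0.016
  QuickShip: 0.008
Sum = 0.342.
P(NorthLine | evidence) = 0.208 / 0.342 ≈ 0.6082.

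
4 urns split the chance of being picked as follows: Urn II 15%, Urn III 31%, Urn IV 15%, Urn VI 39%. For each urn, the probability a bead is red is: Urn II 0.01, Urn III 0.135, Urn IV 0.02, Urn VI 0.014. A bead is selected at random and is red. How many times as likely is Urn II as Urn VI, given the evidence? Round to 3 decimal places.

0.275

Compute prior × likelihood for every hypothesis:
  Urn II: 0.15 × 0.01 = 0.0015
  Urn III: 0.31 × 0.135 = 0.04185
  Urn IV: 0.15 × 0.02 = 0.003
  Urn VI: 0.39 × 0.014 = 0.00546
Sum = 0.05181.
The ratio is 0.0015 / 0.00546 (the normalizer cancels) = 0.275.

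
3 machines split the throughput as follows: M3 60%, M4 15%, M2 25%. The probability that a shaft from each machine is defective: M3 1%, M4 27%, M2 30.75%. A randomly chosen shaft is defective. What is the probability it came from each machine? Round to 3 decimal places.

M3 0.049, M4 0.328, M2 0.623

Unnormalized posteriors (prior × likelihood):
  M3: 0.6 × 0.01 = 0.006
  M4: 0.15 × 0.27 = 0.0405
  M2: 0.25 × 0.3075 = 0.076875
Sum = 0.123375.
P(M3 | defective) = 0.006/0.123375 ≈ 0.049
P(M4 | defective) = 0.0405/0.123375 ≈ 0.328
P(M2 | defective) = 0.076875/0.123375 ≈ 0.623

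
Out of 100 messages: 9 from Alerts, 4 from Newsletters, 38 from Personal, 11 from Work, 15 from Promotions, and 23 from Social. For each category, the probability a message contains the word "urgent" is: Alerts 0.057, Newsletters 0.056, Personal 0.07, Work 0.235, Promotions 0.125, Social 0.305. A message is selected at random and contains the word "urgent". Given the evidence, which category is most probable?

Compute prior × likelihood for every hypothesis:
  Alerts: 0.09 × 0.057 = 0.00513
  Newsletters: 0.04 × 0.056 = 0.00224
  Personal: 0.38 × 0.07 = 0.0266
  Work: 0.11 × 0.235 = 0.02585
  Promotions: 0.15 × 0.125 = 0.01875
  Social: 0.23 × 0.305 = 0.07015
Sum = 0.14872.
Largest term belongs to Social, so Social is most probable.

Social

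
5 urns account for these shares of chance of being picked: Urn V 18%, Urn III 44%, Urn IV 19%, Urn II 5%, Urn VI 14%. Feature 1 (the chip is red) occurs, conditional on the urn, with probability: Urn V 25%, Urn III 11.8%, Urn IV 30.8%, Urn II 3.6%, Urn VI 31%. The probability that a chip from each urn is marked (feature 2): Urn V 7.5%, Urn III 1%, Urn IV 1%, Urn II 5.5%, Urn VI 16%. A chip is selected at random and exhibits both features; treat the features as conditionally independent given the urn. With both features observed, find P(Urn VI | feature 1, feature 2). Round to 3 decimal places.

0.603

Unnormalized posteriors (prior × likelihood):
  Urn V: 0.18 × 0.25 × 0.075 = 0.003375
  Urn III: 0.44 × 0.118 × 0.01 = 0.0005192
  Urn IV: 0.19 × 0.308 × 0.01 = 0.0005852
  Urn II: 0.05 × 0.036 × 0.055 = 0.000099
  Urn VI: 0.14 × 0.31 × 0.16 = 0.006944
Normalizing constant = 0.0115224.
P(Urn VI | evidence) = 0.006944 / 0.0115224 ≈ 0.603.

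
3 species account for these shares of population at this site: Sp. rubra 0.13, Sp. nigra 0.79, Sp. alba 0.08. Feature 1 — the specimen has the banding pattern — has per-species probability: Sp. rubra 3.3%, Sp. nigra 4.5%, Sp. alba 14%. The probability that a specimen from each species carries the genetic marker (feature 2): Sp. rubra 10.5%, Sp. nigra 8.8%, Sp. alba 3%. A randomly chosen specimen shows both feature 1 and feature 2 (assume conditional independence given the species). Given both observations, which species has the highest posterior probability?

Prior × likelihood for each hypothesis:
  Sp. rubra: 0.13 × 0.033 × 0.105 = 0.00045045
  Sp. nigra: 0.79 × 0.045 × 0.088 = 0.0031284
  Sp. alba: 0.08 × 0.14 × 0.03 = 0.000336
Normalizing constant = 0.00391485.
Largest term belongs to Sp. nigra, so Sp. nigra is most probable.

Sp. nigra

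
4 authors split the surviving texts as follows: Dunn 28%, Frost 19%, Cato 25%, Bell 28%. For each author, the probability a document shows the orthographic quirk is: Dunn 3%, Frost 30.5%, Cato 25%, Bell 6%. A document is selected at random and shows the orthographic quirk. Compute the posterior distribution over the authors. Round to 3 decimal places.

Dunn 0.058, Frost 0.398, Cato 0.429, Bell 0.115

Unnormalized posteriors (prior × likelihood):
  Dunn: 0.28 × 0.03 = 0.0084
  Frost: 0.19 × 0.305 = 0.05795
  Cato: 0.25 × 0.25 = 0.0625
  Bell: 0.28 × 0.06 = 0.0168
Sum = 0.14565.
P(Dunn | quirk) = 0.0084/0.14565 ≈ 0.058
P(Frost | quirk) = 0.05795/0.14565 ≈ 0.398
P(Cato | quirk) = 0.0625/0.14565 ≈ 0.429
P(Bell | quirk) = 0.0168/0.14565 ≈ 0.115
(Check: 0.058+0.398+0.429+0.115 = 1.000.)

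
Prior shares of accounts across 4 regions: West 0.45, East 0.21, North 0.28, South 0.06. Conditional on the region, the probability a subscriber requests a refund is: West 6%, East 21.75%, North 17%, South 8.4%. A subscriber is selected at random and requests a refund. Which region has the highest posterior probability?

North

Unnormalized posteriors (prior × likelihood):
  West: 0.45 × 0.06 = 0.027
  East: 0.21 × 0.2175 = 0.045675
  North: 0.28 × 0.17 = 0.0476
  South: 0.06 × 0.084 = 0.00504
Total = 0.125315.
Largest term belongs to North, so North is most probable.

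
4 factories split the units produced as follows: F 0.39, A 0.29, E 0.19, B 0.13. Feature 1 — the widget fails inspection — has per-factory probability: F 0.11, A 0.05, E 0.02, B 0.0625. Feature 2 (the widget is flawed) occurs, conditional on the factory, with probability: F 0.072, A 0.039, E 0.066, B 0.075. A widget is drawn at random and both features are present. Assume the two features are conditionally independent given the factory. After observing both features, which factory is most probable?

F

Unnormalized posteriors (prior × likelihood):
  F: 0.39 × 0.11 × 0.072 = 0.0030888
  A: 0.29 × 0.05 × 0.039 = 0.0005655
  E: 0.19 × 0.02 × 0.066 = 0.0002508
  B: 0.13 × 0.0625 × 0.075 = 0.000609375
Total = 0.004514475.
Largest term belongs to F, so F is most probable.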